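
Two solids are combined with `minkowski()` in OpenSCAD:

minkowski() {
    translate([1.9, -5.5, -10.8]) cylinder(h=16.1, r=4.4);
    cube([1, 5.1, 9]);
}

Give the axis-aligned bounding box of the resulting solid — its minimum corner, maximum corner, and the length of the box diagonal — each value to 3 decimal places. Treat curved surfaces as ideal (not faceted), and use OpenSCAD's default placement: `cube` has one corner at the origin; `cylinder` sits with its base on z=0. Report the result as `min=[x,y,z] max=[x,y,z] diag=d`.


A = translate([1.9, -5.5, -10.8]) cylinder(h=16.1, r=4.4) → bbox [-2.5,-9.9,-10.8] .. [6.3,-1.1,5.3]
B = cube([1, 5.1, 9]) → bbox [0,0,0] .. [1,5.1,9]
lo = A.lo+B.lo = [-2.5+0, -9.9+0, -10.8+0] = [-2.500,-9.900,-10.800]
hi = A.hi+B.hi = [6.3+1, -1.1+5.1, 5.3+9] = [7.300,4.000,14.300]
diag = √(9.8²+13.9²+25.1²) = √919.26 = 30.319

min=[-2.500,-9.900,-10.800] max=[7.300,4.000,14.300] diag=30.319


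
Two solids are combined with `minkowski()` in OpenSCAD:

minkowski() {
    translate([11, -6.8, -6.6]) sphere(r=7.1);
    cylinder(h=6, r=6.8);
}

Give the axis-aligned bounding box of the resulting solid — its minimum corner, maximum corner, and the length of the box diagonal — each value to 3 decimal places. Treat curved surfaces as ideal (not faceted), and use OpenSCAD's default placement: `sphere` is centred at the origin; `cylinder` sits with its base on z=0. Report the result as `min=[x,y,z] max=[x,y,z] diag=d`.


A = translate([11, -6.8, -6.6]) sphere(r=7.1) → bbox [3.9,-13.9,-13.7] .. [18.1,0.3,0.5]
B = cylinder(h=6, r=6.8) → bbox [-6.8,-6.8,0] .. [6.8,6.8,6]
lo = A.lo+B.lo = [3.9-6.8, -13.9-6.8, -13.7+0] = [-2.900,-20.700,-13.700]
hi = A.hi+B.hi = [18.1+6.8, 0.3+6.8, 0.5+6] = [24.900,7.100,6.500]
diag = √(27.8²+27.8²+20.2²) = √1953.72 = 44.201

min=[-2.900,-20.700,-13.700] max=[24.900,7.100,6.500] diag=44.201


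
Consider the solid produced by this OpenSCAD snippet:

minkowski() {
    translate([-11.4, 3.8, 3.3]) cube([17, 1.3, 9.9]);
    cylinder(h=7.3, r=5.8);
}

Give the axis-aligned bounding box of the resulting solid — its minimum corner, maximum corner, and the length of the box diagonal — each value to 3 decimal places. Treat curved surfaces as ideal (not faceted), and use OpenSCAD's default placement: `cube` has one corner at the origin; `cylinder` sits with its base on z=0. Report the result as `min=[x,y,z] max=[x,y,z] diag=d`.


min=[-17.200,-2.000,3.300] max=[11.400,10.900,20.500] diag=35.780

A = translate([-11.4, 3.8, 3.3]) cube([17, 1.3, 9.9]) → bbox [-11.4,3.8,3.3] .. [5.6,5.1,13.2]
B = cylinder(h=7.3, r=5.8) → bbox [-5.8,-5.8,0] .. [5.8,5.8,7.3]
lo = A.lo+B.lo = [-11.4-5.8, 3.8-5.8, 3.3+0] = [-17.200,-2.000,3.300]
hi = A.hi+B.hi = [5.6+5.8, 5.1+5.8, 13.2+7.3] = [11.400,10.900,20.500]
diag = √(28.6²+12.9²+17.2²) = √1280.21 = 35.780


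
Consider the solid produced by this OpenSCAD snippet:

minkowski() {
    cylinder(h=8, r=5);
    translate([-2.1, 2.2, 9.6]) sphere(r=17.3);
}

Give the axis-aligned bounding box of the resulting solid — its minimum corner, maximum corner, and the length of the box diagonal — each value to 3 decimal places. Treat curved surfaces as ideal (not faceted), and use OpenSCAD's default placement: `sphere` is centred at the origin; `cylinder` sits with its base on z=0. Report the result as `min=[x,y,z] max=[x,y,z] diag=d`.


min=[-24.400,-20.100,-7.700] max=[20.200,24.500,34.900] diag=76.112

A = translate([-2.1, 2.2, 9.6]) sphere(r=17.3) → bbox [-19.4,-15.1,-7.7] .. [15.2,19.5,26.9]
B = cylinder(h=8, r=5) → bbox [-5,-5,0] .. [5,5,8]
lo = A.lo+B.lo = [-19.4-5, -15.1-5, -7.7+0] = [-24.400,-20.100,-7.700]
hi = A.hi+B.hi = [15.2+5, 19.5+5, 26.9+8] = [20.200,24.500,34.900]
diag = √(44.6²+44.6²+42.6²) = √5793.08 = 76.112


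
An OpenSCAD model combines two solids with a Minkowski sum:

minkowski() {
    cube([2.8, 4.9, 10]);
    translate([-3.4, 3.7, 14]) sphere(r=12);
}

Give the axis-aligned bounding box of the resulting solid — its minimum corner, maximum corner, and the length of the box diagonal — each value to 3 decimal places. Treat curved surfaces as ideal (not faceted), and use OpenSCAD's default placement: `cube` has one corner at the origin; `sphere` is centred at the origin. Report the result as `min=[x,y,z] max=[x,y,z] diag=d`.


A = translate([-3.4, 3.7, 14]) sphere(r=12) → bbox [-15.4,-8.3,2] .. [8.6,15.7,26]
B = cube([2.8, 4.9, 10]) → bbox [0,0,0] .. [2.8,4.9,10]
lo = A.lo+B.lo = [-15.4+0, -8.3+0, 2+0] = [-15.400,-8.300,2.000]
hi = A.hi+B.hi = [8.6+2.8, 15.7+4.9, 26+10] = [11.400,20.600,36.000]
diag = √(26.8²+28.9²+34²) = √2709.45 = 52.052

min=[-15.400,-8.300,2.000] max=[11.400,20.600,36.000] diag=52.052


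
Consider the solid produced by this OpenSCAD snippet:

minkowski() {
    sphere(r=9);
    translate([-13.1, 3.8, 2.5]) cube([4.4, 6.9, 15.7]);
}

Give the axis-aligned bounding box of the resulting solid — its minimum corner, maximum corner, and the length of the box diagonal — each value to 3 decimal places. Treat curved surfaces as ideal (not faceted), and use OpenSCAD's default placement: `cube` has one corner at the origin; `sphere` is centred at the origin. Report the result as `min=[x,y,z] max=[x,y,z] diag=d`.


A = translate([-13.1, 3.8, 2.5]) cube([4.4, 6.9, 15.7]) → bbox [-13.1,3.8,2.5] .. [-8.7,10.7,18.2]
B = sphere(r=9) → bbox [-9,-9,-9] .. [9,9,9]
lo = A.lo+B.lo = [-13.1-9, 3.8-9, 2.5-9] = [-22.100,-5.200,-6.500]
hi = A.hi+B.hi = [-8.7+9, 10.7+9, 18.2+9] = [0.300,19.700,27.200]
diag = √(22.4²+24.9²+33.7²) = √2257.46 = 47.513

min=[-22.100,-5.200,-6.500] max=[0.300,19.700,27.200] diag=47.513


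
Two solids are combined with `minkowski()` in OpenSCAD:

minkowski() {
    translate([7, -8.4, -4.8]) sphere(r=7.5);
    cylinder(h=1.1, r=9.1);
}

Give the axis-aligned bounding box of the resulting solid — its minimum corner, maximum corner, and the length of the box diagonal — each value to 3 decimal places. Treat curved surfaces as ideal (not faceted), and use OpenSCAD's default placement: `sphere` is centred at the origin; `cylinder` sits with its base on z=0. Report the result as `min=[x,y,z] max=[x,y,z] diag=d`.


min=[-9.600,-25.000,-12.300] max=[23.600,8.200,3.800] diag=49.636

A = translate([7, -8.4, -4.8]) sphere(r=7.5) → bbox [-0.5,-15.9,-12.3] .. [14.5,-0.9,2.7]
B = cylinder(h=1.1, r=9.1) → bbox [-9.1,-9.1,0] .. [9.1,9.1,1.1]
lo = A.lo+B.lo = [-0.5-9.1, -15.9-9.1, -12.3+0] = [-9.600,-25.000,-12.300]
hi = A.hi+B.hi = [14.5+9.1, -0.9+9.1, 2.7+1.1] = [23.600,8.200,3.800]
diag = √(33.2²+33.2²+16.1²) = √2463.69 = 49.636


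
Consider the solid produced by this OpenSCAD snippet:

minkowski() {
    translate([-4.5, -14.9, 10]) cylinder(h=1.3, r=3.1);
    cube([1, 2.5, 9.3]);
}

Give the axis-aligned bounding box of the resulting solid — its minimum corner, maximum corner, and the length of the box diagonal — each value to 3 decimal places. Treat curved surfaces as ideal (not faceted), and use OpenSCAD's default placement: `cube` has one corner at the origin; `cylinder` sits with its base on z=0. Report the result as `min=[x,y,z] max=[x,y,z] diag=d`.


A = translate([-4.5, -14.9, 10]) cylinder(h=1.3, r=3.1) → bbox [-7.6,-18,10] .. [-1.4,-11.8,11.3]
B = cube([1, 2.5, 9.3]) → bbox [0,0,0] .. [1,2.5,9.3]
lo = A.lo+B.lo = [-7.6+0, -18+0, 10+0] = [-7.600,-18.000,10.000]
hi = A.hi+B.hi = [-1.4+1, -11.8+2.5, 11.3+9.3] = [-0.400,-9.300,20.600]
diag = √(7.2²+8.7²+10.6²) = √239.89 = 15.488

min=[-7.600,-18.000,10.000] max=[-0.400,-9.300,20.600] diag=15.488


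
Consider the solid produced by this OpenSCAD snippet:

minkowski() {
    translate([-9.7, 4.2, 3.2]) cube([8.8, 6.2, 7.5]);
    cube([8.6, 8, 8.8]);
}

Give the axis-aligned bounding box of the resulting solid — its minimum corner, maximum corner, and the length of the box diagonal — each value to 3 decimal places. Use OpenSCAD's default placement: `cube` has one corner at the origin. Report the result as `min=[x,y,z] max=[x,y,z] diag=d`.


min=[-9.700,4.200,3.200] max=[7.700,18.400,19.500] diag=27.750

A = translate([-9.7, 4.2, 3.2]) cube([8.8, 6.2, 7.5]) → bbox [-9.7,4.2,3.2] .. [-0.9,10.4,10.7]
B = cube([8.6, 8, 8.8]) → bbox [0,0,0] .. [8.6,8,8.8]
lo = A.lo+B.lo = [-9.7+0, 4.2+0, 3.2+0] = [-9.700,4.200,3.200]
hi = A.hi+B.hi = [-0.9+8.6, 10.4+8, 10.7+8.8] = [7.700,18.400,19.500]
diag = √(17.4²+14.2²+16.3²) = √770.09 = 27.750


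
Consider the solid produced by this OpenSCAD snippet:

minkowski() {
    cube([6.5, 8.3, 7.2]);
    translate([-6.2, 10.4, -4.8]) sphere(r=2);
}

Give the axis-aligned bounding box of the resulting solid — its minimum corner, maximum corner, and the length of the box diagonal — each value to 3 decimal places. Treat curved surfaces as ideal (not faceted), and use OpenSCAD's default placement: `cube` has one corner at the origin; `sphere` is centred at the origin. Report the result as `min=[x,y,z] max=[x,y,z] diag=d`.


A = translate([-6.2, 10.4, -4.8]) sphere(r=2) → bbox [-8.2,8.4,-6.8] .. [-4.2,12.4,-2.8]
B = cube([6.5, 8.3, 7.2]) → bbox [0,0,0] .. [6.5,8.3,7.2]
lo = A.lo+B.lo = [-8.2+0, 8.4+0, -6.8+0] = [-8.200,8.400,-6.800]
hi = A.hi+B.hi = [-4.2+6.5, 12.4+8.3, -2.8+7.2] = [2.300,20.700,4.400]
diag = √(10.5²+12.3²+11.2²) = √386.98 = 19.672

min=[-8.200,8.400,-6.800] max=[2.300,20.700,4.400] diag=19.672


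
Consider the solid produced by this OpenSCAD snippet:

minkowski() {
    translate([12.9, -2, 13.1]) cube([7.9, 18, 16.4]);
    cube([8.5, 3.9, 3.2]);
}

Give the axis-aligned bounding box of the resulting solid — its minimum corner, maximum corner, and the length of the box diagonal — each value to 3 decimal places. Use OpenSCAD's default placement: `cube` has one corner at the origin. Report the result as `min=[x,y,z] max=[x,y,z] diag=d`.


A = translate([12.9, -2, 13.1]) cube([7.9, 18, 16.4]) → bbox [12.9,-2,13.1] .. [20.8,16,29.5]
B = cube([8.5, 3.9, 3.2]) → bbox [0,0,0] .. [8.5,3.9,3.2]
lo = A.lo+B.lo = [12.9+0, -2+0, 13.1+0] = [12.900,-2.000,13.100]
hi = A.hi+B.hi = [20.8+8.5, 16+3.9, 29.5+3.2] = [29.300,19.900,32.700]
diag = √(16.4²+21.9²+19.6²) = √1132.73 = 33.656

min=[12.900,-2.000,13.100] max=[29.300,19.900,32.700] diag=33.656


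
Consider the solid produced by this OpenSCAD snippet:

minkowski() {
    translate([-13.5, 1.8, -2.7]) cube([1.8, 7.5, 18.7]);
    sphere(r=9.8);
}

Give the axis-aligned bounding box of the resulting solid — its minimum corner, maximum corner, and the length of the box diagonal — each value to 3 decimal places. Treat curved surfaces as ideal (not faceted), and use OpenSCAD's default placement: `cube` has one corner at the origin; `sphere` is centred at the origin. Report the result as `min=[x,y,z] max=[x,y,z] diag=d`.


min=[-23.300,-8.000,-12.500] max=[-1.900,19.100,25.800] diag=51.568

A = translate([-13.5, 1.8, -2.7]) cube([1.8, 7.5, 18.7]) → bbox [-13.5,1.8,-2.7] .. [-11.7,9.3,16]
B = sphere(r=9.8) → bbox [-9.8,-9.8,-9.8] .. [9.8,9.8,9.8]
lo = A.lo+B.lo = [-13.5-9.8, 1.8-9.8, -2.7-9.8] = [-23.300,-8.000,-12.500]
hi = A.hi+B.hi = [-11.7+9.8, 9.3+9.8, 16+9.8] = [-1.900,19.100,25.800]
diag = √(21.4²+27.1²+38.3²) = √2659.26 = 51.568


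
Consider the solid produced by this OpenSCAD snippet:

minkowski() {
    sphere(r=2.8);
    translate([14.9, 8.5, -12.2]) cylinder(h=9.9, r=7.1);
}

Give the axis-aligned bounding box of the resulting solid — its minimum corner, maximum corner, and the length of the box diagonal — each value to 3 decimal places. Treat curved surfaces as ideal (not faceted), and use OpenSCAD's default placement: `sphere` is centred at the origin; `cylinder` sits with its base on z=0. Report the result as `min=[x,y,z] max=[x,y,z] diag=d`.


min=[5.000,-1.400,-15.000] max=[24.800,18.400,0.500] diag=32.005

A = translate([14.9, 8.5, -12.2]) cylinder(h=9.9, r=7.1) → bbox [7.8,1.4,-12.2] .. [22,15.6,-2.3]
B = sphere(r=2.8) → bbox [-2.8,-2.8,-2.8] .. [2.8,2.8,2.8]
lo = A.lo+B.lo = [7.8-2.8, 1.4-2.8, -12.2-2.8] = [5.000,-1.400,-15.000]
hi = A.hi+B.hi = [22+2.8, 15.6+2.8, -2.3+2.8] = [24.800,18.400,0.500]
diag = √(19.8²+19.8²+15.5²) = √1024.33 = 32.005


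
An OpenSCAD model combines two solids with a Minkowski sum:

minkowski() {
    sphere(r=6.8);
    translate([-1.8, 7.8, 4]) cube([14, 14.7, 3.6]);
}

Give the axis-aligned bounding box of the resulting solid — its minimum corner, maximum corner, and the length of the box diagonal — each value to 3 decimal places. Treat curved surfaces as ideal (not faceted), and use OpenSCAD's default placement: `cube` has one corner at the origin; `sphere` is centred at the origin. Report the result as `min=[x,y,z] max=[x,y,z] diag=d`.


min=[-8.600,1.000,-2.800] max=[19.000,29.300,14.400] diag=43.110

A = translate([-1.8, 7.8, 4]) cube([14, 14.7, 3.6]) → bbox [-1.8,7.8,4] .. [12.2,22.5,7.6]
B = sphere(r=6.8) → bbox [-6.8,-6.8,-6.8] .. [6.8,6.8,6.8]
lo = A.lo+B.lo = [-1.8-6.8, 7.8-6.8, 4-6.8] = [-8.600,1.000,-2.800]
hi = A.hi+B.hi = [12.2+6.8, 22.5+6.8, 7.6+6.8] = [19.000,29.300,14.400]
diag = √(27.6²+28.3²+17.2²) = √1858.49 = 43.110


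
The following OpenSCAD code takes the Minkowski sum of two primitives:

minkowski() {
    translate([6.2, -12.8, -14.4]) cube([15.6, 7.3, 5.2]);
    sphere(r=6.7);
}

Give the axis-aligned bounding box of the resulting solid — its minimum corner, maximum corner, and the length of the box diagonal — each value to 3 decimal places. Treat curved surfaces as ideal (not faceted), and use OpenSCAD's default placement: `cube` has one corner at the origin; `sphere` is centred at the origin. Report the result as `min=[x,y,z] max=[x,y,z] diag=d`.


min=[-0.500,-19.500,-21.100] max=[28.500,1.200,-2.500] diag=40.193

A = translate([6.2, -12.8, -14.4]) cube([15.6, 7.3, 5.2]) → bbox [6.2,-12.8,-14.4] .. [21.8,-5.5,-9.2]
B = sphere(r=6.7) → bbox [-6.7,-6.7,-6.7] .. [6.7,6.7,6.7]
lo = A.lo+B.lo = [6.2-6.7, -12.8-6.7, -14.4-6.7] = [-0.500,-19.500,-21.100]
hi = A.hi+B.hi = [21.8+6.7, -5.5+6.7, -9.2+6.7] = [28.500,1.200,-2.500]
diag = √(29²+20.7²+18.6²) = √1615.45 = 40.193


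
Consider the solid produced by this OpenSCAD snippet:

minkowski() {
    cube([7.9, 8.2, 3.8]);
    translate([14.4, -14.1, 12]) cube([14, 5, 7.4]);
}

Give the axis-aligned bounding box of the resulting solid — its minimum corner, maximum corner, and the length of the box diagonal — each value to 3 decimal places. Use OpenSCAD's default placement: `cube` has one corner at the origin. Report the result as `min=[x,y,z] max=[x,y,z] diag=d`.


min=[14.400,-14.100,12.000] max=[36.300,-0.900,23.200] diag=27.916

A = translate([14.4, -14.1, 12]) cube([14, 5, 7.4]) → bbox [14.4,-14.1,12] .. [28.4,-9.1,19.4]
B = cube([7.9, 8.2, 3.8]) → bbox [0,0,0] .. [7.9,8.2,3.8]
lo = A.lo+B.lo = [14.4+0, -14.1+0, 12+0] = [14.400,-14.100,12.000]
hi = A.hi+B.hi = [28.4+7.9, -9.1+8.2, 19.4+3.8] = [36.300,-0.900,23.200]
diag = √(21.9²+13.2²+11.2²) = √779.29 = 27.916


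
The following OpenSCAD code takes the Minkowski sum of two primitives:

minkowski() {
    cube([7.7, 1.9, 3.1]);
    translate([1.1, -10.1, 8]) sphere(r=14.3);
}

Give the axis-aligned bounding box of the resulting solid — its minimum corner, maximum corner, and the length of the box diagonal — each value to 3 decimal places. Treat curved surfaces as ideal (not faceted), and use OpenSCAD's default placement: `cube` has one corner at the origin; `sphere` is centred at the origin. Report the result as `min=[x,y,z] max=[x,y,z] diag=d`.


A = translate([1.1, -10.1, 8]) sphere(r=14.3) → bbox [-13.2,-24.4,-6.3] .. [15.4,4.2,22.3]
B = cube([7.7, 1.9, 3.1]) → bbox [0,0,0] .. [7.7,1.9,3.1]
lo = A.lo+B.lo = [-13.2+0, -24.4+0, -6.3+0] = [-13.200,-24.400,-6.300]
hi = A.hi+B.hi = [15.4+7.7, 4.2+1.9, 22.3+3.1] = [23.100,6.100,25.400]
diag = √(36.3²+30.5²+31.7²) = √3252.83 = 57.034

min=[-13.200,-24.400,-6.300] max=[23.100,6.100,25.400] diag=57.034


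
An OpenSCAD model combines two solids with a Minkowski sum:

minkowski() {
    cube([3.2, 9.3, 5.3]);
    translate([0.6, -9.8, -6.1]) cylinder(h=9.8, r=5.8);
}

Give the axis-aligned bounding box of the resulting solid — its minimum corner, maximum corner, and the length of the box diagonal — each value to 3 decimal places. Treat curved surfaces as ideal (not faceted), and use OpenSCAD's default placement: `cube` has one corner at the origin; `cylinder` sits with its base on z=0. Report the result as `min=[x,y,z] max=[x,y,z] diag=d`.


min=[-5.200,-15.600,-6.100] max=[9.600,5.300,9.000] diag=29.730

A = translate([0.6, -9.8, -6.1]) cylinder(h=9.8, r=5.8) → bbox [-5.2,-15.6,-6.1] .. [6.4,-4,3.7]
B = cube([3.2, 9.3, 5.3]) → bbox [0,0,0] .. [3.2,9.3,5.3]
lo = A.lo+B.lo = [-5.2+0, -15.6+0, -6.1+0] = [-5.200,-15.600,-6.100]
hi = A.hi+B.hi = [6.4+3.2, -4+9.3, 3.7+5.3] = [9.600,5.300,9.000]
diag = √(14.8²+20.9²+15.1²) = √883.86 = 29.730


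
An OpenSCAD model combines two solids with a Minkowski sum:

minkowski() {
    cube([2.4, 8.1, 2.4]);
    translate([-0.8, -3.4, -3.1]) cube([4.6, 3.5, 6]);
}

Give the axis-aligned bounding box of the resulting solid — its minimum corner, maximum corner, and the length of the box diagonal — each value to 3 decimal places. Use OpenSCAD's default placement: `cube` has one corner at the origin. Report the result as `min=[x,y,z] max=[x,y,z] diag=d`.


A = translate([-0.8, -3.4, -3.1]) cube([4.6, 3.5, 6]) → bbox [-0.8,-3.4,-3.1] .. [3.8,0.1,2.9]
B = cube([2.4, 8.1, 2.4]) → bbox [0,0,0] .. [2.4,8.1,2.4]
lo = A.lo+B.lo = [-0.8+0, -3.4+0, -3.1+0] = [-0.800,-3.400,-3.100]
hi = A.hi+B.hi = [3.8+2.4, 0.1+8.1, 2.9+2.4] = [6.200,8.200,5.300]
diag = √(7²+11.6²+8.4²) = √254.12 = 15.941

min=[-0.800,-3.400,-3.100] max=[6.200,8.200,5.300] diag=15.941


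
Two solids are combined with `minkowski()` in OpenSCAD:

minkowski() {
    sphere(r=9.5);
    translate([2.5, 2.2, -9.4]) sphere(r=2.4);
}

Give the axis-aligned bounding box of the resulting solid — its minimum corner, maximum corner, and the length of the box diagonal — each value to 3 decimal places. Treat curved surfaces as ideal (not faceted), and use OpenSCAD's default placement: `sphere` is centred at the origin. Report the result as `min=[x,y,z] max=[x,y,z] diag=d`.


A = translate([2.5, 2.2, -9.4]) sphere(r=2.4) → bbox [0.1,-0.2,-11.8] .. [4.9,4.6,-7]
B = sphere(r=9.5) → bbox [-9.5,-9.5,-9.5] .. [9.5,9.5,9.5]
lo = A.lo+B.lo = [0.1-9.5, -0.2-9.5, -11.8-9.5] = [-9.400,-9.700,-21.300]
hi = A.hi+B.hi = [4.9+9.5, 4.6+9.5, -7+9.5] = [14.400,14.100,2.500]
diag = √(23.8²+23.8²+23.8²) = √1699.32 = 41.223

min=[-9.400,-9.700,-21.300] max=[14.400,14.100,2.500] diag=41.223


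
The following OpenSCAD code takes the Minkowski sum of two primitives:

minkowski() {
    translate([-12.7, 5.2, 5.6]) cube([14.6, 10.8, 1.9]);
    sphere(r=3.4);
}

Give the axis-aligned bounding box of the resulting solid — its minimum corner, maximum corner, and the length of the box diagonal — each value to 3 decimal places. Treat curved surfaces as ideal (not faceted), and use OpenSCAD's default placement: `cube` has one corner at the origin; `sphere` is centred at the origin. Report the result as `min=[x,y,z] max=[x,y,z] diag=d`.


min=[-16.100,1.800,2.200] max=[5.300,19.400,10.900] diag=29.042

A = translate([-12.7, 5.2, 5.6]) cube([14.6, 10.8, 1.9]) → bbox [-12.7,5.2,5.6] .. [1.9,16,7.5]
B = sphere(r=3.4) → bbox [-3.4,-3.4,-3.4] .. [3.4,3.4,3.4]
lo = A.lo+B.lo = [-12.7-3.4, 5.2-3.4, 5.6-3.4] = [-16.100,1.800,2.200]
hi = A.hi+B.hi = [1.9+3.4, 16+3.4, 7.5+3.4] = [5.300,19.400,10.900]
diag = √(21.4²+17.6²+8.7²) = √843.41 = 29.042


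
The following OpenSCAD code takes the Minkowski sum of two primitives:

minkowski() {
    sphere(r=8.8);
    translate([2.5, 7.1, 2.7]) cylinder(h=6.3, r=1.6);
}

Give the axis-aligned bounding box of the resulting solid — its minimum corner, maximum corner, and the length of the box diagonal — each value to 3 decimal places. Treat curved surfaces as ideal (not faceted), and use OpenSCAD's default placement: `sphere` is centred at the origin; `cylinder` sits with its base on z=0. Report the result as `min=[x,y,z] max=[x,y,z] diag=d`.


min=[-7.900,-3.300,-6.100] max=[12.900,17.500,17.800] diag=37.901

A = translate([2.5, 7.1, 2.7]) cylinder(h=6.3, r=1.6) → bbox [0.9,5.5,2.7] .. [4.1,8.7,9]
B = sphere(r=8.8) → bbox [-8.8,-8.8,-8.8] .. [8.8,8.8,8.8]
lo = A.lo+B.lo = [0.9-8.8, 5.5-8.8, 2.7-8.8] = [-7.900,-3.300,-6.100]
hi = A.hi+B.hi = [4.1+8.8, 8.7+8.8, 9+8.8] = [12.900,17.500,17.800]
diag = √(20.8²+20.8²+23.9²) = √1436.49 = 37.901


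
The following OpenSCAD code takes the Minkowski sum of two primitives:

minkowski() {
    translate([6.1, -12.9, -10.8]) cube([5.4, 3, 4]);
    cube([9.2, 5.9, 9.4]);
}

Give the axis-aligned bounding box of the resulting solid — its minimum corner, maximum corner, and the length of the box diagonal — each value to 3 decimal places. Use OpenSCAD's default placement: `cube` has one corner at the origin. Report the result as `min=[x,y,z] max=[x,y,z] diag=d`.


A = translate([6.1, -12.9, -10.8]) cube([5.4, 3, 4]) → bbox [6.1,-12.9,-10.8] .. [11.5,-9.9,-6.8]
B = cube([9.2, 5.9, 9.4]) → bbox [0,0,0] .. [9.2,5.9,9.4]
lo = A.lo+B.lo = [6.1+0, -12.9+0, -10.8+0] = [6.100,-12.900,-10.800]
hi = A.hi+B.hi = [11.5+9.2, -9.9+5.9, -6.8+9.4] = [20.700,-4.000,2.600]
diag = √(14.6²+8.9²+13.4²) = √471.93 = 21.724

min=[6.100,-12.900,-10.800] max=[20.700,-4.000,2.600] diag=21.724


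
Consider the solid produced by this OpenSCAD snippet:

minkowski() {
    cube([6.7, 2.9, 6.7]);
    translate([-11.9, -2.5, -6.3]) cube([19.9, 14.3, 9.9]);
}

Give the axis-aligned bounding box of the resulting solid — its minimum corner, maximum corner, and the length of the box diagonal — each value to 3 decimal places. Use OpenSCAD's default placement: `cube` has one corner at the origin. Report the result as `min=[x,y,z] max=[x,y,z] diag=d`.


min=[-11.900,-2.500,-6.300] max=[14.700,14.700,10.300] diag=35.763

A = translate([-11.9, -2.5, -6.3]) cube([19.9, 14.3, 9.9]) → bbox [-11.9,-2.5,-6.3] .. [8,11.8,3.6]
B = cube([6.7, 2.9, 6.7]) → bbox [0,0,0] .. [6.7,2.9,6.7]
lo = A.lo+B.lo = [-11.9+0, -2.5+0, -6.3+0] = [-11.900,-2.500,-6.300]
hi = A.hi+B.hi = [8+6.7, 11.8+2.9, 3.6+6.7] = [14.700,14.700,10.300]
diag = √(26.6²+17.2²+16.6²) = √1278.96 = 35.763


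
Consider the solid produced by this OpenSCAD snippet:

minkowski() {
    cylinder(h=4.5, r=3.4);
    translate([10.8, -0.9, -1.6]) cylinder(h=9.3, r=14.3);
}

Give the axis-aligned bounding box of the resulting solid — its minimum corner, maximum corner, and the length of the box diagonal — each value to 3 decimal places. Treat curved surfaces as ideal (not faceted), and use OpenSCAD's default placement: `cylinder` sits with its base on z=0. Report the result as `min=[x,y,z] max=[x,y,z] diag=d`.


min=[-6.900,-18.600,-1.600] max=[28.500,16.800,12.200] diag=51.930

A = translate([10.8, -0.9, -1.6]) cylinder(h=9.3, r=14.3) → bbox [-3.5,-15.2,-1.6] .. [25.1,13.4,7.7]
B = cylinder(h=4.5, r=3.4) → bbox [-3.4,-3.4,0] .. [3.4,3.4,4.5]
lo = A.lo+B.lo = [-3.5-3.4, -15.2-3.4, -1.6+0] = [-6.900,-18.600,-1.600]
hi = A.hi+B.hi = [25.1+3.4, 13.4+3.4, 7.7+4.5] = [28.500,16.800,12.200]
diag = √(35.4²+35.4²+13.8²) = √2696.76 = 51.930


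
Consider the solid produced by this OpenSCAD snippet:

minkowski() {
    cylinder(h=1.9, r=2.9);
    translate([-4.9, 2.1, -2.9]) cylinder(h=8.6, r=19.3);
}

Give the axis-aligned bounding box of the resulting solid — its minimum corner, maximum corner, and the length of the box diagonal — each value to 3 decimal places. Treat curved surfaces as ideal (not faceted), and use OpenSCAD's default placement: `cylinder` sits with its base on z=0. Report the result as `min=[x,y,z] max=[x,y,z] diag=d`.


min=[-27.100,-20.100,-2.900] max=[17.300,24.300,7.600] diag=63.663

A = translate([-4.9, 2.1, -2.9]) cylinder(h=8.6, r=19.3) → bbox [-24.2,-17.2,-2.9] .. [14.4,21.4,5.7]
B = cylinder(h=1.9, r=2.9) → bbox [-2.9,-2.9,0] .. [2.9,2.9,1.9]
lo = A.lo+B.lo = [-24.2-2.9, -17.2-2.9, -2.9+0] = [-27.100,-20.100,-2.900]
hi = A.hi+B.hi = [14.4+2.9, 21.4+2.9, 5.7+1.9] = [17.300,24.300,7.600]
diag = √(44.4²+44.4²+10.5²) = √4052.97 = 63.663


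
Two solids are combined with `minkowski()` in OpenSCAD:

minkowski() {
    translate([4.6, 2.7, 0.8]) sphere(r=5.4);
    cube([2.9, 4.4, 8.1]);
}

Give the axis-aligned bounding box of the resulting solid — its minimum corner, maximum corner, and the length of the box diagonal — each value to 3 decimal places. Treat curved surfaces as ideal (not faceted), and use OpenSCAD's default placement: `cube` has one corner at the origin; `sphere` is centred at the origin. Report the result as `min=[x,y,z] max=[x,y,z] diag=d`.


min=[-0.800,-2.700,-4.600] max=[12.900,12.500,14.300] diag=27.856

A = translate([4.6, 2.7, 0.8]) sphere(r=5.4) → bbox [-0.8,-2.7,-4.6] .. [10,8.1,6.2]
B = cube([2.9, 4.4, 8.1]) → bbox [0,0,0] .. [2.9,4.4,8.1]
lo = A.lo+B.lo = [-0.8+0, -2.7+0, -4.6+0] = [-0.800,-2.700,-4.600]
hi = A.hi+B.hi = [10+2.9, 8.1+4.4, 6.2+8.1] = [12.900,12.500,14.300]
diag = √(13.7²+15.2²+18.9²) = √775.94 = 27.856


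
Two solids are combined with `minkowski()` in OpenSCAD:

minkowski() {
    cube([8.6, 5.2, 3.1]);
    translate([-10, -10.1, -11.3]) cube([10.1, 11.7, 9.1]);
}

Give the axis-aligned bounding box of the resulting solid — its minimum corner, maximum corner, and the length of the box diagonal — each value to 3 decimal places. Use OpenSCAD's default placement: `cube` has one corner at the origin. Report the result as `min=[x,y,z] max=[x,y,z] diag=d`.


A = translate([-10, -10.1, -11.3]) cube([10.1, 11.7, 9.1]) → bbox [-10,-10.1,-11.3] .. [0.1,1.6,-2.2]
B = cube([8.6, 5.2, 3.1]) → bbox [0,0,0] .. [8.6,5.2,3.1]
lo = A.lo+B.lo = [-10+0, -10.1+0, -11.3+0] = [-10.000,-10.100,-11.300]
hi = A.hi+B.hi = [0.1+8.6, 1.6+5.2, -2.2+3.1] = [8.700,6.800,0.900]
diag = √(18.7²+16.9²+12.2²) = √784.14 = 28.002

min=[-10.000,-10.100,-11.300] max=[8.700,6.800,0.900] diag=28.002


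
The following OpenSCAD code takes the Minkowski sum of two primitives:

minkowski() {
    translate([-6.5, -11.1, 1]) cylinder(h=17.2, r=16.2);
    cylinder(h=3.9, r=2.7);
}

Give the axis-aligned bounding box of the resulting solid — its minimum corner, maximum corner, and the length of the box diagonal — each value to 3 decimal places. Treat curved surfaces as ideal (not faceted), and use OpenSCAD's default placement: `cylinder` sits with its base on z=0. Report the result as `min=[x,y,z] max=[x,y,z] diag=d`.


A = translate([-6.5, -11.1, 1]) cylinder(h=17.2, r=16.2) → bbox [-22.7,-27.3,1] .. [9.7,5.1,18.2]
B = cylinder(h=3.9, r=2.7) → bbox [-2.7,-2.7,0] .. [2.7,2.7,3.9]
lo = A.lo+B.lo = [-22.7-2.7, -27.3-2.7, 1+0] = [-25.400,-30.000,1.000]
hi = A.hi+B.hi = [9.7+2.7, 5.1+2.7, 18.2+3.9] = [12.400,7.800,22.100]
diag = √(37.8²+37.8²+21.1²) = √3302.89 = 57.471

min=[-25.400,-30.000,1.000] max=[12.400,7.800,22.100] diag=57.471


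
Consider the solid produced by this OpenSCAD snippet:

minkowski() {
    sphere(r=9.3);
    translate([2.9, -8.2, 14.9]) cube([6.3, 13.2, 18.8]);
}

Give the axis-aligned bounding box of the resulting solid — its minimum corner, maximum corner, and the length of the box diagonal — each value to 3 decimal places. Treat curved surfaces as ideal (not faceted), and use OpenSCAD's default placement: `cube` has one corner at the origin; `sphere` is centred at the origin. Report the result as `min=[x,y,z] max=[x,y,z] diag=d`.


A = translate([2.9, -8.2, 14.9]) cube([6.3, 13.2, 18.8]) → bbox [2.9,-8.2,14.9] .. [9.2,5,33.7]
B = sphere(r=9.3) → bbox [-9.3,-9.3,-9.3] .. [9.3,9.3,9.3]
lo = A.lo+B.lo = [2.9-9.3, -8.2-9.3, 14.9-9.3] = [-6.400,-17.500,5.600]
hi = A.hi+B.hi = [9.2+9.3, 5+9.3, 33.7+9.3] = [18.500,14.300,43.000]
diag = √(24.9²+31.8²+37.4²) = √3030.01 = 55.046

min=[-6.400,-17.500,5.600] max=[18.500,14.300,43.000] diag=55.046


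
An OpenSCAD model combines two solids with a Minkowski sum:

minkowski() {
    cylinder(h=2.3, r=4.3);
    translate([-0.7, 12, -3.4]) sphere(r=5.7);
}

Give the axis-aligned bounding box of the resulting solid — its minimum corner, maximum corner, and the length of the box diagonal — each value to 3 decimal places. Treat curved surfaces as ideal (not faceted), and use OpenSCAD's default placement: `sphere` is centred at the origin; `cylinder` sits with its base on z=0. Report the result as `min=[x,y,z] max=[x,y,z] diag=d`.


A = translate([-0.7, 12, -3.4]) sphere(r=5.7) → bbox [-6.4,6.3,-9.1] .. [5,17.7,2.3]
B = cylinder(h=2.3, r=4.3) → bbox [-4.3,-4.3,0] .. [4.3,4.3,2.3]
lo = A.lo+B.lo = [-6.4-4.3, 6.3-4.3, -9.1+0] = [-10.700,2.000,-9.100]
hi = A.hi+B.hi = [5+4.3, 17.7+4.3, 2.3+2.3] = [9.300,22.000,4.600]
diag = √(20²+20²+13.7²) = √987.69 = 31.428

min=[-10.700,2.000,-9.100] max=[9.300,22.000,4.600] diag=31.428


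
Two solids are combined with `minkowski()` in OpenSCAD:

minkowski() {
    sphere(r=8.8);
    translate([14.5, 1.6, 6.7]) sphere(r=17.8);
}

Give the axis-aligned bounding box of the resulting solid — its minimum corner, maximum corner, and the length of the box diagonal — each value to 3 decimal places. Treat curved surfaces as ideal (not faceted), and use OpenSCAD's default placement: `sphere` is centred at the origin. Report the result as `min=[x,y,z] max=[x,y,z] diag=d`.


min=[-12.100,-25.000,-19.900] max=[41.100,28.200,33.300] diag=92.145

A = translate([14.5, 1.6, 6.7]) sphere(r=17.8) → bbox [-3.3,-16.2,-11.1] .. [32.3,19.4,24.5]
B = sphere(r=8.8) → bbox [-8.8,-8.8,-8.8] .. [8.8,8.8,8.8]
lo = A.lo+B.lo = [-3.3-8.8, -16.2-8.8, -11.1-8.8] = [-12.100,-25.000,-19.900]
hi = A.hi+B.hi = [32.3+8.8, 19.4+8.8, 24.5+8.8] = [41.100,28.200,33.300]
diag = √(53.2²+53.2²+53.2²) = √8490.72 = 92.145


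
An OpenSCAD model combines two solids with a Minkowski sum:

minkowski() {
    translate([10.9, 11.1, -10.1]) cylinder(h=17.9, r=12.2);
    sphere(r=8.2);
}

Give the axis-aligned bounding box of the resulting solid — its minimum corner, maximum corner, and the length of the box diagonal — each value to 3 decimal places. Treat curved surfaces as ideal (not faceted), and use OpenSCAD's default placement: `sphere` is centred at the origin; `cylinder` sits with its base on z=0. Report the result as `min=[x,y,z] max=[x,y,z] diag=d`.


min=[-9.500,-9.300,-18.300] max=[31.300,31.500,16.000] diag=67.125

A = translate([10.9, 11.1, -10.1]) cylinder(h=17.9, r=12.2) → bbox [-1.3,-1.1,-10.1] .. [23.1,23.3,7.8]
B = sphere(r=8.2) → bbox [-8.2,-8.2,-8.2] .. [8.2,8.2,8.2]
lo = A.lo+B.lo = [-1.3-8.2, -1.1-8.2, -10.1-8.2] = [-9.500,-9.300,-18.300]
hi = A.hi+B.hi = [23.1+8.2, 23.3+8.2, 7.8+8.2] = [31.300,31.500,16.000]
diag = √(40.8²+40.8²+34.3²) = √4505.77 = 67.125


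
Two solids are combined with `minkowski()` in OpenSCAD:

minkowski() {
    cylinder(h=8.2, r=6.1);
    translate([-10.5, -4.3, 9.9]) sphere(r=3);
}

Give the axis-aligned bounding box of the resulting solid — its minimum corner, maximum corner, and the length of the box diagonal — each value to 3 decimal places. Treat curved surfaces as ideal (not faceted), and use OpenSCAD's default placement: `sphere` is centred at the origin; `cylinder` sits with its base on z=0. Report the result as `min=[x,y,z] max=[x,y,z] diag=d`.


min=[-19.600,-13.400,6.900] max=[-1.400,4.800,21.100] diag=29.396

A = translate([-10.5, -4.3, 9.9]) sphere(r=3) → bbox [-13.5,-7.3,6.9] .. [-7.5,-1.3,12.9]
B = cylinder(h=8.2, r=6.1) → bbox [-6.1,-6.1,0] .. [6.1,6.1,8.2]
lo = A.lo+B.lo = [-13.5-6.1, -7.3-6.1, 6.9+0] = [-19.600,-13.400,6.900]
hi = A.hi+B.hi = [-7.5+6.1, -1.3+6.1, 12.9+8.2] = [-1.400,4.800,21.100]
diag = √(18.2²+18.2²+14.2²) = √864.12 = 29.396


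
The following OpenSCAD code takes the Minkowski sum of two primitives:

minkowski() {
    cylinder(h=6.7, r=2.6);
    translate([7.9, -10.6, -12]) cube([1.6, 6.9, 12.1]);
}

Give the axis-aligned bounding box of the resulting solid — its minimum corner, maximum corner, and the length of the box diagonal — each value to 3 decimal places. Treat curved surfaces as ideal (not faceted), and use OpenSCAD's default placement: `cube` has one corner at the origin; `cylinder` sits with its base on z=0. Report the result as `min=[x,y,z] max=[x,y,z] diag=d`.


min=[5.300,-13.200,-12.000] max=[12.100,-1.100,6.800] diag=23.369

A = translate([7.9, -10.6, -12]) cube([1.6, 6.9, 12.1]) → bbox [7.9,-10.6,-12] .. [9.5,-3.7,0.1]
B = cylinder(h=6.7, r=2.6) → bbox [-2.6,-2.6,0] .. [2.6,2.6,6.7]
lo = A.lo+B.lo = [7.9-2.6, -10.6-2.6, -12+0] = [5.300,-13.200,-12.000]
hi = A.hi+B.hi = [9.5+2.6, -3.7+2.6, 0.1+6.7] = [12.100,-1.100,6.800]
diag = √(6.8²+12.1²+18.8²) = √546.09 = 23.369


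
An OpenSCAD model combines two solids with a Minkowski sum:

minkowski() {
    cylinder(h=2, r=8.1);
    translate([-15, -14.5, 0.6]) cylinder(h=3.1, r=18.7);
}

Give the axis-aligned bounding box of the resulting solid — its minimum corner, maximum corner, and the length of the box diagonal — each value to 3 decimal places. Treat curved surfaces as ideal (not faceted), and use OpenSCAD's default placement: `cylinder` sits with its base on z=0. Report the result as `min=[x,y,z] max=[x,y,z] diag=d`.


min=[-41.800,-41.300,0.600] max=[11.800,12.300,5.700] diag=75.973

A = translate([-15, -14.5, 0.6]) cylinder(h=3.1, r=18.7) → bbox [-33.7,-33.2,0.6] .. [3.7,4.2,3.7]
B = cylinder(h=2, r=8.1) → bbox [-8.1,-8.1,0] .. [8.1,8.1,2]
lo = A.lo+B.lo = [-33.7-8.1, -33.2-8.1, 0.6+0] = [-41.800,-41.300,0.600]
hi = A.hi+B.hi = [3.7+8.1, 4.2+8.1, 3.7+2] = [11.800,12.300,5.700]
diag = √(53.6²+53.6²+5.1²) = √5771.93 = 75.973


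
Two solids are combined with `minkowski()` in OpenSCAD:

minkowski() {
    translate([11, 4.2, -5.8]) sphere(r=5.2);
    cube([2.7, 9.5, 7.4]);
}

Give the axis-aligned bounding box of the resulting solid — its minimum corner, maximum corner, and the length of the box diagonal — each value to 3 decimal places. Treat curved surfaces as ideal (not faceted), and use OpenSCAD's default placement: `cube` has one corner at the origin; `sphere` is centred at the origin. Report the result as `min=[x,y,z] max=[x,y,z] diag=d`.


A = translate([11, 4.2, -5.8]) sphere(r=5.2) → bbox [5.8,-1,-11] .. [16.2,9.4,-0.6]
B = cube([2.7, 9.5, 7.4]) → bbox [0,0,0] .. [2.7,9.5,7.4]
lo = A.lo+B.lo = [5.8+0, -1+0, -11+0] = [5.800,-1.000,-11.000]
hi = A.hi+B.hi = [16.2+2.7, 9.4+9.5, -0.6+7.4] = [18.900,18.900,6.800]
diag = √(13.1²+19.9²+17.8²) = √884.46 = 29.740

min=[5.800,-1.000,-11.000] max=[18.900,18.900,6.800] diag=29.740


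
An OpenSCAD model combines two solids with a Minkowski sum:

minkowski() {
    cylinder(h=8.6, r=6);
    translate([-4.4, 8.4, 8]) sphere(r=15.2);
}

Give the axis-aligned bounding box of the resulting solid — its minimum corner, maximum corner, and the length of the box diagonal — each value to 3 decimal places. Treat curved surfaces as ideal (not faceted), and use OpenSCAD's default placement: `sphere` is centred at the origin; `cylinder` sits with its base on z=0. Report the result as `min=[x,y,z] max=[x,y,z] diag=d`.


A = translate([-4.4, 8.4, 8]) sphere(r=15.2) → bbox [-19.6,-6.8,-7.2] .. [10.8,23.6,23.2]
B = cylinder(h=8.6, r=6) → bbox [-6,-6,0] .. [6,6,8.6]
lo = A.lo+B.lo = [-19.6-6, -6.8-6, -7.2+0] = [-25.600,-12.800,-7.200]
hi = A.hi+B.hi = [10.8+6, 23.6+6, 23.2+8.6] = [16.800,29.600,31.800]
diag = √(42.4²+42.4²+39²) = √5116.52 = 71.530

min=[-25.600,-12.800,-7.200] max=[16.800,29.600,31.800] diag=71.530


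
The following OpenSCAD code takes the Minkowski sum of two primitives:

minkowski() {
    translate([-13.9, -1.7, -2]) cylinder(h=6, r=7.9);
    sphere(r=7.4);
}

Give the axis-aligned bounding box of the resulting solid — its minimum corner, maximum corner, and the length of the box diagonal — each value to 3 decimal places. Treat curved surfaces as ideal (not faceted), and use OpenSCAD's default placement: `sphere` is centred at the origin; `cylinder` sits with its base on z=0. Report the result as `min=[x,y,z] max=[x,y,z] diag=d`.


A = translate([-13.9, -1.7, -2]) cylinder(h=6, r=7.9) → bbox [-21.8,-9.6,-2] .. [-6,6.2,4]
B = sphere(r=7.4) → bbox [-7.4,-7.4,-7.4] .. [7.4,7.4,7.4]
lo = A.lo+B.lo = [-21.8-7.4, -9.6-7.4, -2-7.4] = [-29.200,-17.000,-9.400]
hi = A.hi+B.hi = [-6+7.4, 6.2+7.4, 4+7.4] = [1.400,13.600,11.400]
diag = √(30.6²+30.6²+20.8²) = √2305.36 = 48.014

min=[-29.200,-17.000,-9.400] max=[1.400,13.600,11.400] diag=48.014


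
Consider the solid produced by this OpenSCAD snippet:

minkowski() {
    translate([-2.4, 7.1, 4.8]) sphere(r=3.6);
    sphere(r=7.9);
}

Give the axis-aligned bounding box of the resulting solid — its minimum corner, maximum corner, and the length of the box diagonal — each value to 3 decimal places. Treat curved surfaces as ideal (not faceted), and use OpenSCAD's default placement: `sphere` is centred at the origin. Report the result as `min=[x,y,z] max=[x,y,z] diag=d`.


A = translate([-2.4, 7.1, 4.8]) sphere(r=3.6) → bbox [-6,3.5,1.2] .. [1.2,10.7,8.4]
B = sphere(r=7.9) → bbox [-7.9,-7.9,-7.9] .. [7.9,7.9,7.9]
lo = A.lo+B.lo = [-6-7.9, 3.5-7.9, 1.2-7.9] = [-13.900,-4.400,-6.700]
hi = A.hi+B.hi = [1.2+7.9, 10.7+7.9, 8.4+7.9] = [9.100,18.600,16.300]
diag = √(23²+23²+23²) = √1587 = 39.837

min=[-13.900,-4.400,-6.700] max=[9.100,18.600,16.300] diag=39.837


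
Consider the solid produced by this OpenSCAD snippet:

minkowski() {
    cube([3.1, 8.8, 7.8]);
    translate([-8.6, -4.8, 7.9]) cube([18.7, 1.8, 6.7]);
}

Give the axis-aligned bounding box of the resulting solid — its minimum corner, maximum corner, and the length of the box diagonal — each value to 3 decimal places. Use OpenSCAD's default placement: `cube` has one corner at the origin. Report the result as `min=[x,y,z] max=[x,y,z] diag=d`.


A = translate([-8.6, -4.8, 7.9]) cube([18.7, 1.8, 6.7]) → bbox [-8.6,-4.8,7.9] .. [10.1,-3,14.6]
B = cube([3.1, 8.8, 7.8]) → bbox [0,0,0] .. [3.1,8.8,7.8]
lo = A.lo+B.lo = [-8.6+0, -4.8+0, 7.9+0] = [-8.600,-4.800,7.900]
hi = A.hi+B.hi = [10.1+3.1, -3+8.8, 14.6+7.8] = [13.200,5.800,22.400]
diag = √(21.8²+10.6²+14.5²) = √797.85 = 28.246

min=[-8.600,-4.800,7.900] max=[13.200,5.800,22.400] diag=28.246


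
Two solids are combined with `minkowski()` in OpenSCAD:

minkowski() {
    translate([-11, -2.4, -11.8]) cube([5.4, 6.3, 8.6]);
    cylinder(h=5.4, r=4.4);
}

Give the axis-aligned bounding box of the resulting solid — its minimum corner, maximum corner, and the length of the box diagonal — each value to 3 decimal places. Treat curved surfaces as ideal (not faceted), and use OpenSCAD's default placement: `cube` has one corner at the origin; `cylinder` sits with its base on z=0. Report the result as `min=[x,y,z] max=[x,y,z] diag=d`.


min=[-15.400,-6.800,-11.800] max=[-1.200,8.300,2.200] diag=25.013

A = translate([-11, -2.4, -11.8]) cube([5.4, 6.3, 8.6]) → bbox [-11,-2.4,-11.8] .. [-5.6,3.9,-3.2]
B = cylinder(h=5.4, r=4.4) → bbox [-4.4,-4.4,0] .. [4.4,4.4,5.4]
lo = A.lo+B.lo = [-11-4.4, -2.4-4.4, -11.8+0] = [-15.400,-6.800,-11.800]
hi = A.hi+B.hi = [-5.6+4.4, 3.9+4.4, -3.2+5.4] = [-1.200,8.300,2.200]
diag = √(14.2²+15.1²+14²) = √625.65 = 25.013


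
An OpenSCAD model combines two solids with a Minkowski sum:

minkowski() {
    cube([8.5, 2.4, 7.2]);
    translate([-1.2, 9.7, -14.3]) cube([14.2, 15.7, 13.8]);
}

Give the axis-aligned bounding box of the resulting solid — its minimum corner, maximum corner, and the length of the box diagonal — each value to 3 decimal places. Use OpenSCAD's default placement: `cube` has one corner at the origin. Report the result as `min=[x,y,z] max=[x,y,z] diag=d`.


A = translate([-1.2, 9.7, -14.3]) cube([14.2, 15.7, 13.8]) → bbox [-1.2,9.7,-14.3] .. [13,25.4,-0.5]
B = cube([8.5, 2.4, 7.2]) → bbox [0,0,0] .. [8.5,2.4,7.2]
lo = A.lo+B.lo = [-1.2+0, 9.7+0, -14.3+0] = [-1.200,9.700,-14.300]
hi = A.hi+B.hi = [13+8.5, 25.4+2.4, -0.5+7.2] = [21.500,27.800,6.700]
diag = √(22.7²+18.1²+21²) = √1283.9 = 35.832

min=[-1.200,9.700,-14.300] max=[21.500,27.800,6.700] diag=35.832


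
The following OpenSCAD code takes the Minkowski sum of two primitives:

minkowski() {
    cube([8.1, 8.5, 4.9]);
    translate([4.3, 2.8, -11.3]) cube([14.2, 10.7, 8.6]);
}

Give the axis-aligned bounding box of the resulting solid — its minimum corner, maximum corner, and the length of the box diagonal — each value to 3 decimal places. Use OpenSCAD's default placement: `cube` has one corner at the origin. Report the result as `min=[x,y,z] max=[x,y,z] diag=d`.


min=[4.300,2.800,-11.300] max=[26.600,22.000,2.200] diag=32.376

A = translate([4.3, 2.8, -11.3]) cube([14.2, 10.7, 8.6]) → bbox [4.3,2.8,-11.3] .. [18.5,13.5,-2.7]
B = cube([8.1, 8.5, 4.9]) → bbox [0,0,0] .. [8.1,8.5,4.9]
lo = A.lo+B.lo = [4.3+0, 2.8+0, -11.3+0] = [4.300,2.800,-11.300]
hi = A.hi+B.hi = [18.5+8.1, 13.5+8.5, -2.7+4.9] = [26.600,22.000,2.200]
diag = √(22.3²+19.2²+13.5²) = √1048.18 = 32.376
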